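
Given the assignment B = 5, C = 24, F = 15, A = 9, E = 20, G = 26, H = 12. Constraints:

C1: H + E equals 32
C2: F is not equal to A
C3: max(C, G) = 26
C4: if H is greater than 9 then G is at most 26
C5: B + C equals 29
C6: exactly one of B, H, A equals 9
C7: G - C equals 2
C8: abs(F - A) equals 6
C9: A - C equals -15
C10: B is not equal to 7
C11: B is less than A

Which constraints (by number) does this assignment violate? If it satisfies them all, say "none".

None — every constraint holds.

C1: H + E = 12 + 20 = 32 — holds.
C2: F = 15, A = 9; distinct — holds.
C3: max(24, 26) = 26 — holds.
C4: H = 12 > 9, so we need G ≤ 26; G = 26 ≤ 26 — holds.
C5: B + C = 5 + 24 = 29 — holds.
C6: B=5, H=12, A=9; 1 of them equals 9 — holds.
C7: G - C = 26 - 24 = 2 — holds.
C8: abs(15 - 9) = 6 — holds.
C9: A - C = 9 - 24 = -15 — holds.
C10: B = 5, and 5 ≠ 7 — holds.
C11: B = 5, A = 9; 5 < 9 — holds.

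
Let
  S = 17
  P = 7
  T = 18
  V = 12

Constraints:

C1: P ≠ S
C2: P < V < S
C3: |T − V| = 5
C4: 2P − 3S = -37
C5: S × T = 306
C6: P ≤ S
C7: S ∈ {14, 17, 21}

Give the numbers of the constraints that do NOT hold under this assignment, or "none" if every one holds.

Constraint 3 does not hold.

C1: P = 7, S = 17; distinct  ✔
C2: values 7 < 12 < 17  ✔
C3: |18 − 12| = 6, not 5  ✘
C4: 2P − 3S = 2(7) − 3(17) = -37  ✔
C5: S × T = 17 × 18 = 306  ✔
C6: P = 7, S = 17; 7 ≤ 17  ✔
C7: S = 17 is in {14, 17, 21}  ✔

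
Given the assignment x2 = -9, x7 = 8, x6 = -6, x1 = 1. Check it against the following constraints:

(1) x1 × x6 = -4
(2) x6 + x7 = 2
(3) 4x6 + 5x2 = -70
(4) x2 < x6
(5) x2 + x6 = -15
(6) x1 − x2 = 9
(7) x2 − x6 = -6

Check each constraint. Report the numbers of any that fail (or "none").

(1) x1 × x6 = 1 × (-6) = -6, not -4  ✗
(2) x6 + x7 = -6 + 8 = 2  ✓
(3) 4x6 + 5x2 = 4(-6) + 5(-9) = -69, not -70  ✗
(4) x2 = -9, x6 = -6; -9 < -6  ✓
(5) x2 + x6 = -9 + (-6) = -15  ✓
(6) x1 − x2 = 1 − (-9) = 10, not 9  ✗
(7) x2 − x6 = -9 − (-6) = -3, not -6  ✗

No — constraints 1, 3, 6, and 7 are not satisfied.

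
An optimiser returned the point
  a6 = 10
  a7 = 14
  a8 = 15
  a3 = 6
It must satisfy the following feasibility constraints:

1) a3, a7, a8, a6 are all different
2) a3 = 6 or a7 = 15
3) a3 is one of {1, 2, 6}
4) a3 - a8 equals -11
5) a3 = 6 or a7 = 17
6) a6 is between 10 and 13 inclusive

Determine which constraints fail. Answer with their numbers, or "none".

Constraint 4 does not hold.

1) values 6, 14, 15, 10 are pairwise distinct — holds.
2) a3 = 6 = 6 (first disjunct) — holds.
3) a3 = 6 is in {1, 2, 6} — holds.
4) a3 - a8 = 6 - 15 = -9, not -11 — does not hold.
5) a3 = 6 = 6 (first disjunct) — holds.
6) a6 = 10 lies in [10, 13] — holds.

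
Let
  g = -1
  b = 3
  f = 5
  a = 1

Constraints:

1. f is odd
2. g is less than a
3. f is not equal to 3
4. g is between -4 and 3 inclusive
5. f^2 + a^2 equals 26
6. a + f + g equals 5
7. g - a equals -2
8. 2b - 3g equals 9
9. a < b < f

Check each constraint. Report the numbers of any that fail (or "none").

The assignment satisfies every constraint.

1. f = 5 is odd  ✔
2. g = -1, a = 1; -1 < 1  ✔
3. f = 5, and 5 ≠ 3  ✔
4. g = -1 lies in [-4, 3]  ✔
5. f^2 + a^2 = 5^2 + 1^2 = 25 + 1 = 26  ✔
6. a + f + g = 1 + 5 + (-1) = 5  ✔
7. g - a = -1 - 1 = -2  ✔
8. 2b - 3g = 2(3) - 3(-1) = 9  ✔
9. values 1 < 3 < 5  ✔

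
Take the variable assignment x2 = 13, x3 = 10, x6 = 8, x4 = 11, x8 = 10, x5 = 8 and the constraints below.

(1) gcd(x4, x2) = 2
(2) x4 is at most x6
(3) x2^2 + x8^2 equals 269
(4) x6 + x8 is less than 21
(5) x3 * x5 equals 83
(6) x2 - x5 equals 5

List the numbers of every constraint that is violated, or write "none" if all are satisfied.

No — constraints 1, 2, and 5 are not satisfied.

(1) gcd(11, 13) = 1, not 2 — violated.
(2) x4 = 11, x6 = 8; 11 > 8 (want ≤) — violated.
(3) x2^2 + x8^2 = 13^2 + 10^2 = 169 + 100 = 269 — satisfied.
(4) x6 + x8 = 8 + 10 = 18; 18 < 21 — satisfied.
(5) x3 * x5 = 10 * 8 = 80, not 83 — violated.
(6) x2 - x5 = 13 - 8 = 5 — satisfied.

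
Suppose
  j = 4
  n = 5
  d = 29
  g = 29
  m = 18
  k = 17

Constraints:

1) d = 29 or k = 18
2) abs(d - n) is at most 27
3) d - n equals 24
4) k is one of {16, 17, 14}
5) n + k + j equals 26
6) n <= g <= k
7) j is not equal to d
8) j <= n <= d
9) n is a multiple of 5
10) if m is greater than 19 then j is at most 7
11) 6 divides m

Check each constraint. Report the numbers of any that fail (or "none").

The assignment fails constraint 6.

1) d = 29 = 29 (first disjunct) — OK.
2) abs(29 - 5) = 24; 24 ≤ 27 — OK.
3) d - n = 29 - 5 = 24 — OK.
4) k = 17 is in {16, 17, 14} — OK.
5) n + k + j = 5 + 17 + 4 = 26 — OK.
6) values 5, 29, 17; g = 29 is not <= k = 17 — violated.
7) j = 4, d = 29; distinct — OK.
8) values 4 <= 5 <= 29 — OK.
9) 5 / 5 = 1, so 5 divides 5 — OK.
10) m = 18, not > 19; antecedent false, conditional vacuously true — OK.
11) 18 / 6 = 3, so 6 divides 18 — OK.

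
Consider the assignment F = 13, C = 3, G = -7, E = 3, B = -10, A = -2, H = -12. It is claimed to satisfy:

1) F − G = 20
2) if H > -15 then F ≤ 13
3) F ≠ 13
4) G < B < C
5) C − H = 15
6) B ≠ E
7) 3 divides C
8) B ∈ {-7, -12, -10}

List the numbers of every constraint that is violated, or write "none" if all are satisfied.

1) F − G = 13 − (-7) = 20 — holds.
2) H = -12 > -15, so we need F ≤ 13; F = 13 ≤ 13 — holds.
3) F = 13, but 13 is required to differ — fails.
4) values -7, -10, 3; G = -7 is not < B = -10 — fails.
5) C − H = 3 − (-12) = 15 — holds.
6) B = -10, E = 3; distinct — holds.
7) 3 / 3 = 1, so 3 divides 3 — holds.
8) B = -10 is in {-7, -12, -10} — holds.

Constraints 3 and 4 do not hold.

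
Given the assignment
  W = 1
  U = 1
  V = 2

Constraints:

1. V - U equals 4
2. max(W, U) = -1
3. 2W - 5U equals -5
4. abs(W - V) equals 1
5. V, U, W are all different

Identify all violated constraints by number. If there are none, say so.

Constraints 1, 2, 3, 5 are violated.

1. V - U = 2 - 1 = 1, not 4 — violated.
2. max(1, 1) = 1, not -1 — violated.
3. 2W - 5U = 2(1) - 5(1) = -3, not -5 — violated.
4. abs(1 - 2) = 1 — OK.
5. U = W = 1, not all different — violated.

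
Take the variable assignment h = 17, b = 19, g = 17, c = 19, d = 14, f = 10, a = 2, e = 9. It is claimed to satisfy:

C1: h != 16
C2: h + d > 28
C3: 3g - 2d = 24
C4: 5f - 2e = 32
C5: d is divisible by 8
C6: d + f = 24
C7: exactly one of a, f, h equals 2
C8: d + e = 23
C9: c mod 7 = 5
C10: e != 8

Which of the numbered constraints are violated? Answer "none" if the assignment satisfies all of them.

No — constraints 3, 5 are not satisfied.

C1: h = 17, and 17 ≠ 16  ✓
C2: h + d = 17 + 14 = 31; 31 > 28  ✓
C3: 3g - 2d = 3(17) - 2(14) = 23, not 24  ✗
C4: 5f - 2e = 5(10) - 2(9) = 32  ✓
C5: 14 = 8*1 + 6, so 8 does not divide 14  ✗
C6: d + f = 14 + 10 = 24  ✓
C7: a=2, f=10, h=17; 1 of them equals 2  ✓
C8: d + e = 14 + 9 = 23  ✓
C9: 19 mod 7 = 5  ✓
C10: e = 9, and 9 ≠ 8  ✓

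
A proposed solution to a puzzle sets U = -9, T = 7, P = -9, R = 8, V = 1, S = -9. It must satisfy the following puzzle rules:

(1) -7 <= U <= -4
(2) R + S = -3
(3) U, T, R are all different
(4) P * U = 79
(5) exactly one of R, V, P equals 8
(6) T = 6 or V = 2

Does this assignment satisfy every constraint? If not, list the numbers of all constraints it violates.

Constraints 1, 2, 4, and 6 do not hold.

(1) U = -9 is outside [-7, -4] — fails.
(2) R + S = 8 + (-9) = -1, not -3 — fails.
(3) values -9, 7, 8 are pairwise distinct — holds.
(4) P * U = -9 * (-9) = 81, not 79 — fails.
(5) R=8, V=1, P=-9; 1 of them equals 8 — holds.
(6) T = 7 ≠ 6 and V = 1 ≠ 2; both disjuncts false — fails.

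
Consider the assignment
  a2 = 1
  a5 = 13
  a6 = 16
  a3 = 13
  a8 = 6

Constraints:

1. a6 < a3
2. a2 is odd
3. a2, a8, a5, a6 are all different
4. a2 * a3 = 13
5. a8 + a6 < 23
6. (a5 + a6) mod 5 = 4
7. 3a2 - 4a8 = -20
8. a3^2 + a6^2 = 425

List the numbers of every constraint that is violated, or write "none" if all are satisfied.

No — constraints 1 and 7 are not satisfied.

1. a6 = 16, a3 = 13; 16 ≥ 13 (want <)  ✗
2. a2 = 1 is odd  ✓
3. values 1, 6, 13, 16 are pairwise distinct  ✓
4. a2 * a3 = 1 * 13 = 13  ✓
5. a8 + a6 = 6 + 16 = 22; 22 < 23  ✓
6. a5 + a6 = 29; 29 mod 5 = 4  ✓
7. 3a2 - 4a8 = 3(1) - 4(6) = -21, not -20  ✗
8. a3^2 + a6^2 = 13^2 + 16^2 = 169 + 256 = 425  ✓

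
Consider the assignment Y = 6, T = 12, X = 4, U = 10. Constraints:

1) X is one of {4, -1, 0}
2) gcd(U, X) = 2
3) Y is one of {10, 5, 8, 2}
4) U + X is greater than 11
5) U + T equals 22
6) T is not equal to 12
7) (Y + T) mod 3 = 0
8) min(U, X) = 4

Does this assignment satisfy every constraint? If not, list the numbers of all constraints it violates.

1) X = 4 is in {4, -1, 0} — OK.
2) gcd(10, 4) = 2 — OK.
3) Y = 6 is not in {10, 5, 8, 2} — violated.
4) U + X = 10 + 4 = 14; 14 > 11 — OK.
5) U + T = 10 + 12 = 22 — OK.
6) T = 12, but 12 is required to differ — violated.
7) Y + T = 18; 18 mod 3 = 0 — OK.
8) min(10, 4) = 4 — OK.

The assignment fails constraints 3, 6.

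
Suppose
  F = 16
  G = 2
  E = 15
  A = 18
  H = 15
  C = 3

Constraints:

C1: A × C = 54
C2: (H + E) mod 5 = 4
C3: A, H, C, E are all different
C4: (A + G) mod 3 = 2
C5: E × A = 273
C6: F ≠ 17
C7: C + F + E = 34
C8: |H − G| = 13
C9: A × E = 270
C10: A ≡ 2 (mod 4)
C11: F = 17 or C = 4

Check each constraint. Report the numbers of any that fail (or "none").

C1: A × C = 18 × 3 = 54 — OK.
C2: H + E = 30; 30 mod 5 = 0, not 4 — violated.
C3: H = E = 15, not all different — violated.
C4: A + G = 20; 20 mod 3 = 2 — OK.
C5: E × A = 15 × 18 = 270, not 273 — violated.
C6: F = 16, and 16 ≠ 17 — OK.
C7: C + F + E = 3 + 16 + 15 = 34 — OK.
C8: |15 − 2| = 13 — OK.
C9: A × E = 18 × 15 = 270 — OK.
C10: 18 mod 4 = 2 — OK.
C11: F = 16 ≠ 17 and C = 3 ≠ 4; both disjuncts false — violated.

Violated: 2, 3, 5, and 11.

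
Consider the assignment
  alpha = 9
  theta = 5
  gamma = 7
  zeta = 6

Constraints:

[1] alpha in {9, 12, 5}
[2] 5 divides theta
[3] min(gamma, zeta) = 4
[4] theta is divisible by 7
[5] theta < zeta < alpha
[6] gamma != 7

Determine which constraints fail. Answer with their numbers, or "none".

Constraints 3, 4, and 6 do not hold.

[1] alpha = 9 is in {9, 12, 5} — OK.
[2] 5 / 5 = 1, so 5 divides 5 — OK.
[3] min(7, 6) = 6, not 4 — violated.
[4] 5 = 7*0 + 5, so 7 does not divide 5 — violated.
[5] values 5 < 6 < 9 — OK.
[6] gamma = 7, but 7 is required to differ — violated.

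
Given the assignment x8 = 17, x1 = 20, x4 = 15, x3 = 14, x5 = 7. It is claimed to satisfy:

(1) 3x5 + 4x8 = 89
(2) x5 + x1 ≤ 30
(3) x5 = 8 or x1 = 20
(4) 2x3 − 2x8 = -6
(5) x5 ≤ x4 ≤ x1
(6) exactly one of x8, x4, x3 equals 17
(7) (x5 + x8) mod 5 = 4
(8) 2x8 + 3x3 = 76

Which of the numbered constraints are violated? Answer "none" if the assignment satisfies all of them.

(1) 3x5 + 4x8 = 3(7) + 4(17) = 89 — satisfied.
(2) x5 + x1 = 7 + 20 = 27; 27 ≤ 30 — satisfied.
(3) x5 = 7 ≠ 8, but x1 = 20 = 20 (second disjunct) — satisfied.
(4) 2x3 − 2x8 = 2(14) − 2(17) = -6 — satisfied.
(5) values 7 ≤ 15 ≤ 20 — satisfied.
(6) x8=17, x4=15, x3=14; 1 of them equals 17 — satisfied.
(7) x5 + x8 = 24; 24 mod 5 = 4 — satisfied.
(8) 2x8 + 3x3 = 2(17) + 3(14) = 76 — satisfied.

All constraints are satisfied.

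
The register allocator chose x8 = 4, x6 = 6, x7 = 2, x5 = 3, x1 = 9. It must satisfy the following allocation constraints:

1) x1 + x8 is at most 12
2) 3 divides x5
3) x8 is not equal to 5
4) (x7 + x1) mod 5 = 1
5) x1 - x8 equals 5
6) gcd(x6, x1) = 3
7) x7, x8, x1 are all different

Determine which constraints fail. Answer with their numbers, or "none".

Constraint 1 is violated.

1) x1 + x8 = 9 + 4 = 13; 13 > 12, bound 12 not met — violated.
2) 3 / 3 = 1, so 3 divides 3 — satisfied.
3) x8 = 4, and 4 ≠ 5 — satisfied.
4) x7 + x1 = 11; 11 mod 5 = 1 — satisfied.
5) x1 - x8 = 9 - 4 = 5 — satisfied.
6) gcd(6, 9) = 3 — satisfied.
7) values 2, 4, 9 are pairwise distinct — satisfied.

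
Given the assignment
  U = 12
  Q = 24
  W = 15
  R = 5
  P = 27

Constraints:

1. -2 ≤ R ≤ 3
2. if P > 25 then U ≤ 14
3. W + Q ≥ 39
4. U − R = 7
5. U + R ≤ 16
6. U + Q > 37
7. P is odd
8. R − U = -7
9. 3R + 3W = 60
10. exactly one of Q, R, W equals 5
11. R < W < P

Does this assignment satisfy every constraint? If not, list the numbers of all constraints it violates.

1. R = 5 is outside [-2, 3] — does not hold.
2. P = 27 > 25, so we need U ≤ 14; U = 12 ≤ 14 — holds.
3. W + Q = 15 + 24 = 39; 39 ≥ 39 — holds.
4. U − R = 12 − 5 = 7 — holds.
5. U + R = 12 + 5 = 17; 17 > 16, bound 16 not met — does not hold.
6. U + Q = 12 + 24 = 36; 36 ≤ 37, bound 37 not met — does not hold.
7. P = 27 is odd — holds.
8. R − U = 5 − 12 = -7 — holds.
9. 3R + 3W = 3(5) + 3(15) = 60 — holds.
10. Q=24, R=5, W=15; 1 of them equals 5 — holds.
11. values 5 < 15 < 27 — holds.

Violated: 1, 5, and 6.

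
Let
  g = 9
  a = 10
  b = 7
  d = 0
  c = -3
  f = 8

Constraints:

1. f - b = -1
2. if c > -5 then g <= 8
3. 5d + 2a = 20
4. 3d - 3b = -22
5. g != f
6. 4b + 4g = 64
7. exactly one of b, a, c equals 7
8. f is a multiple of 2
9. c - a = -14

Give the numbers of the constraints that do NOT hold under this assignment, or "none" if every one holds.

1. f - b = 8 - 7 = 1, not -1  fails
2. c = -3 > -5, so we need g ≤ 8; but g = 9 > 8  fails
3. 5d + 2a = 5(0) + 2(10) = 20  holds
4. 3d - 3b = 3(0) - 3(7) = -21, not -22  fails
5. g = 9, f = 8; distinct  holds
6. 4b + 4g = 4(7) + 4(9) = 64  holds
7. b=7, a=10, c=-3; 1 of them equals 7  holds
8. 8 / 2 = 4, so 2 divides 8  holds
9. c - a = -3 - 10 = -13, not -14  fails

Constraints 1, 2, 4, 9 are violated.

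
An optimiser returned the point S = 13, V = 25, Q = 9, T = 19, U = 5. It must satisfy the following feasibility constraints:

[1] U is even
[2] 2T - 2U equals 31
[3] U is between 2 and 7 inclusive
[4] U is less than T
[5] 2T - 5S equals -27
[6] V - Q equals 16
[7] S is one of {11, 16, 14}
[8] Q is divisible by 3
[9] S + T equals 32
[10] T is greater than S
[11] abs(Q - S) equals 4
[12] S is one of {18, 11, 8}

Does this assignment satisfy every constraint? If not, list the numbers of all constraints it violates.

[1] U = 5 is odd — violated.
[2] 2T - 2U = 2(19) - 2(5) = 28, not 31 — violated.
[3] U = 5 lies in [2, 7] — OK.
[4] U = 5, T = 19; 5 < 19 — OK.
[5] 2T - 5S = 2(19) - 5(13) = -27 — OK.
[6] V - Q = 25 - 9 = 16 — OK.
[7] S = 13 is not in {11, 16, 14} — violated.
[8] 9 / 3 = 3, so 3 divides 9 — OK.
[9] S + T = 13 + 19 = 32 — OK.
[10] T = 19, S = 13; 19 > 13 — OK.
[11] abs(9 - 13) = 4 — OK.
[12] S = 13 is not in {18, 11, 8} — violated.

Constraints 1, 2, 7, and 12 are violated.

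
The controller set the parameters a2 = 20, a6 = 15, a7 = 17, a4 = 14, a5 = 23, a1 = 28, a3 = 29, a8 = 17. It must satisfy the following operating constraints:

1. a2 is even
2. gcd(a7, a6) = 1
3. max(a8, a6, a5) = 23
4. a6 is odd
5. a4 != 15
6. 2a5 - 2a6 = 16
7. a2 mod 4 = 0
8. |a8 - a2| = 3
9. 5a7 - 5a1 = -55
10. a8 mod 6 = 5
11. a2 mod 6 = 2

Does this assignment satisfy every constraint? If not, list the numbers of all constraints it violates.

All constraints are satisfied.

1. a2 = 20 is even — holds.
2. gcd(17, 15) = 1 — holds.
3. max(17, 15, 23) = 23 — holds.
4. a6 = 15 is odd — holds.
5. a4 = 14, and 14 ≠ 15 — holds.
6. 2a5 - 2a6 = 2(23) - 2(15) = 16 — holds.
7. 20 mod 4 = 0 — holds.
8. |17 - 20| = 3 — holds.
9. 5a7 - 5a1 = 5(17) - 5(28) = -55 — holds.
10. 17 mod 6 = 5 — holds.
11. 20 mod 6 = 2 — holds.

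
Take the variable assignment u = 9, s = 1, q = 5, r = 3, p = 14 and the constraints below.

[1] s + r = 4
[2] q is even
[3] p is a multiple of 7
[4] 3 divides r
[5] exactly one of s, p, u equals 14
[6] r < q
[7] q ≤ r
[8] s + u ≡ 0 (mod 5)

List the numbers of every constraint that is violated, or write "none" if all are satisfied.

[1] s + r = 1 + 3 = 4 — OK.
[2] q = 5 is odd — violated.
[3] 14 / 7 = 2, so 7 divides 14 — OK.
[4] 3 / 3 = 1, so 3 divides 3 — OK.
[5] s=1, p=14, u=9; 1 of them equals 14 — OK.
[6] r = 3, q = 5; 3 < 5 — OK.
[7] q = 5, r = 3; 5 > 3 (want ≤) — violated.
[8] s + u = 10; 10 mod 5 = 0 — OK.

No — constraints 2, 7 are not satisfied.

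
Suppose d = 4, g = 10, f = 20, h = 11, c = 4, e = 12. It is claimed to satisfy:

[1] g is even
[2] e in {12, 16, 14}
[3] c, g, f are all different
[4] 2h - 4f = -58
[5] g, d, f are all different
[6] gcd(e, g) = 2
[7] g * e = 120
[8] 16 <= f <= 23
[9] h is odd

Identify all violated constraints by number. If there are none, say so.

[1] g = 10 is even — holds.
[2] e = 12 is in {12, 16, 14} — holds.
[3] values 4, 10, 20 are pairwise distinct — holds.
[4] 2h - 4f = 2(11) - 4(20) = -58 — holds.
[5] values 10, 4, 20 are pairwise distinct — holds.
[6] gcd(12, 10) = 2 — holds.
[7] g * e = 10 * 12 = 120 — holds.
[8] f = 20 lies in [16, 23] — holds.
[9] h = 11 is odd — holds.

No violations.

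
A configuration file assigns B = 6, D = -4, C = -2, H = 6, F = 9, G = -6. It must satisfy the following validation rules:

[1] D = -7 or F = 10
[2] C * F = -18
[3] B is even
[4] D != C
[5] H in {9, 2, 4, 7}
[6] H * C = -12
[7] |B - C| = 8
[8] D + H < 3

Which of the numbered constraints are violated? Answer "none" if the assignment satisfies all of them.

[1] D = -4 ≠ -7 and F = 9 ≠ 10; both disjuncts false — violated.
[2] C * F = -2 * 9 = -18 — OK.
[3] B = 6 is even — OK.
[4] D = -4, C = -2; distinct — OK.
[5] H = 6 is not in {9, 2, 4, 7} — violated.
[6] H * C = 6 * (-2) = -12 — OK.
[7] |6 - (-2)| = 8 — OK.
[8] D + H = -4 + 6 = 2; 2 < 3 — OK.

The assignment fails constraints 1 and 5.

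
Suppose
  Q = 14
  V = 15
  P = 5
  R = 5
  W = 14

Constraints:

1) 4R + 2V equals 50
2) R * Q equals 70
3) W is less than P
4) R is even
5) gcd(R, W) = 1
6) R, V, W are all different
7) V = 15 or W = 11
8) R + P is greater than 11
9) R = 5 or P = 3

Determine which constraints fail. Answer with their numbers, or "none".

The assignment fails constraints 3, 4, 8.

1) 4R + 2V = 4(5) + 2(15) = 50 — satisfied.
2) R * Q = 5 * 14 = 70 — satisfied.
3) W = 14, P = 5; 14 ≥ 5 (want <) — violated.
4) R = 5 is odd — violated.
5) gcd(5, 14) = 1 — satisfied.
6) values 5, 15, 14 are pairwise distinct — satisfied.
7) V = 15 = 15 (first disjunct) — satisfied.
8) R + P = 5 + 5 = 10; 10 ≤ 11, bound 11 not met — violated.
9) R = 5 = 5 (first disjunct) — satisfied.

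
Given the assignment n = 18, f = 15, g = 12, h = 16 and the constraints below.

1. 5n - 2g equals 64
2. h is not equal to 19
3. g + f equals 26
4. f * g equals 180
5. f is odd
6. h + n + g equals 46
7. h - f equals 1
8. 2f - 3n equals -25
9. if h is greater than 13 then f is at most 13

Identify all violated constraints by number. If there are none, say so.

Constraints 1, 3, 8, and 9 do not hold.

1. 5n - 2g = 5(18) - 2(12) = 66, not 64  false
2. h = 16, and 16 ≠ 19  true
3. g + f = 12 + 15 = 27, not 26  false
4. f * g = 15 * 12 = 180  true
5. f = 15 is odd  true
6. h + n + g = 16 + 18 + 12 = 46  true
7. h - f = 16 - 15 = 1  true
8. 2f - 3n = 2(15) - 3(18) = -24, not -25  false
9. h = 16 > 13, so we need f ≤ 13; but f = 15 > 13  false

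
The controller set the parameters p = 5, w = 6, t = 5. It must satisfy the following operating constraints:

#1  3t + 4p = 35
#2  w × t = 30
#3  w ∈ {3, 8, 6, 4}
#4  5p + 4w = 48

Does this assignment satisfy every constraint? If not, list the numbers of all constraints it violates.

The assignment fails constraint 4.

#1 3t + 4p = 3(5) + 4(5) = 35  ✔
#2 w × t = 6 × 5 = 30  ✔
#3 w = 6 is in {3, 8, 6, 4}  ✔
#4 5p + 4w = 5(5) + 4(6) = 49, not 48  ✘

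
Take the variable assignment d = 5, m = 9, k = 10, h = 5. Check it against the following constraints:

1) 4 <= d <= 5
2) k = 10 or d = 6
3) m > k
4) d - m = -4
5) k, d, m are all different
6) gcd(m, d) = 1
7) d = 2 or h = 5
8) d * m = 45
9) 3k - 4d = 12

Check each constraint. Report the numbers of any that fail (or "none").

No — constraints 3 and 9 are not satisfied.

1) d = 5 lies in [4, 5] — satisfied.
2) k = 10 = 10 (first disjunct) — satisfied.
3) m = 9, k = 10; 9 ≤ 10 (want >) — violated.
4) d - m = 5 - 9 = -4 — satisfied.
5) values 10, 5, 9 are pairwise distinct — satisfied.
6) gcd(9, 5) = 1 — satisfied.
7) d = 5 ≠ 2, but h = 5 = 5 (second disjunct) — satisfied.
8) d * m = 5 * 9 = 45 — satisfied.
9) 3k - 4d = 3(10) - 4(5) = 10, not 12 — violated.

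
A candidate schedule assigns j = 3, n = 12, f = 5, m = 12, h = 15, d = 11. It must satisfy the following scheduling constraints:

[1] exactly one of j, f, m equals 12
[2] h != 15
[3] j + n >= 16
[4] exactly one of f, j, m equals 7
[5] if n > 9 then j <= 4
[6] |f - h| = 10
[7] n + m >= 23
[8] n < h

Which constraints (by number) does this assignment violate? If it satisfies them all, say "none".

The assignment fails constraints 2, 3, 4.

[1] j=3, f=5, m=12; 1 of them equals 12 — satisfied.
[2] h = 15, but 15 is required to differ — violated.
[3] j + n = 3 + 12 = 15; 15 < 16, bound 16 not met — violated.
[4] f=5, j=3, m=12; 0 of them equal 7, not exactly one — violated.
[5] n = 12 > 9, so we need j ≤ 4; j = 3 ≤ 4 — satisfied.
[6] |5 - 15| = 10 — satisfied.
[7] n + m = 12 + 12 = 24; 24 ≥ 23 — satisfied.
[8] n = 12, h = 15; 12 < 15 — satisfied.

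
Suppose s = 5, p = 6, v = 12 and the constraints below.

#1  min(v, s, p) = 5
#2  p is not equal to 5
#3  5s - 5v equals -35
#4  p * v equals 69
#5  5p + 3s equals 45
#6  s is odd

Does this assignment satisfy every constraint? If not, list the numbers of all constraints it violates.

#1 min(12, 5, 6) = 5 — satisfied.
#2 p = 6, and 6 ≠ 5 — satisfied.
#3 5s - 5v = 5(5) - 5(12) = -35 — satisfied.
#4 p * v = 6 * 12 = 72, not 69 — violated.
#5 5p + 3s = 5(6) + 3(5) = 45 — satisfied.
#6 s = 5 is odd — satisfied.

Violated: 4.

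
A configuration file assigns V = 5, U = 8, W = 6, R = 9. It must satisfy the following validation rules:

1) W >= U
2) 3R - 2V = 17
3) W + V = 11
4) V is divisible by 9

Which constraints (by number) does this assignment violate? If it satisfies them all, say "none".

1) W = 6, U = 8; 6 < 8 (want ≥) — fails.
2) 3R - 2V = 3(9) - 2(5) = 17 — holds.
3) W + V = 6 + 5 = 11 — holds.
4) 5 = 9*0 + 5, so 9 does not divide 5 — fails.

Violated: 1 and 4.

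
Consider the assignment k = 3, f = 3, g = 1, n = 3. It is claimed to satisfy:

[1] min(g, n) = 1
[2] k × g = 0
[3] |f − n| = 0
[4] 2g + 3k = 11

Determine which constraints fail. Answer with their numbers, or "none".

[1] min(1, 3) = 1  holds
[2] k × g = 3 × 1 = 3, not 0  fails
[3] |3 − 3| = 0  holds
[4] 2g + 3k = 2(1) + 3(3) = 11  holds

Constraint 2 is violated.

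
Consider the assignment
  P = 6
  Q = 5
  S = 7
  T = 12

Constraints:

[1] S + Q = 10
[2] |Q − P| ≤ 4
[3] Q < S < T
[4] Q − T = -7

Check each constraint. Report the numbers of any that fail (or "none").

Violated: 1.

[1] S + Q = 7 + 5 = 12, not 10  FAIL
[2] |5 − 6| = 1; 1 ≤ 4  OK
[3] values 5 < 7 < 12  OK
[4] Q − T = 5 − 12 = -7  OK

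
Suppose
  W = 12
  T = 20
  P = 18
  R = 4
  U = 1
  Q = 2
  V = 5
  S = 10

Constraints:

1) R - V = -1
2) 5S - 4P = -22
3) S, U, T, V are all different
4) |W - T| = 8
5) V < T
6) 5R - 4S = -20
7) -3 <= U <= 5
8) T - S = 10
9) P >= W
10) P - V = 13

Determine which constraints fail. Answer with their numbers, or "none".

1) R - V = 4 - 5 = -1 — holds.
2) 5S - 4P = 5(10) - 4(18) = -22 — holds.
3) values 10, 1, 20, 5 are pairwise distinct — holds.
4) |12 - 20| = 8 — holds.
5) V = 5, T = 20; 5 < 20 — holds.
6) 5R - 4S = 5(4) - 4(10) = -20 — holds.
7) U = 1 lies in [-3, 5] — holds.
8) T - S = 20 - 10 = 10 — holds.
9) P = 18, W = 12; 18 ≥ 12 — holds.
10) P - V = 18 - 5 = 13 — holds.

None — every constraint holds.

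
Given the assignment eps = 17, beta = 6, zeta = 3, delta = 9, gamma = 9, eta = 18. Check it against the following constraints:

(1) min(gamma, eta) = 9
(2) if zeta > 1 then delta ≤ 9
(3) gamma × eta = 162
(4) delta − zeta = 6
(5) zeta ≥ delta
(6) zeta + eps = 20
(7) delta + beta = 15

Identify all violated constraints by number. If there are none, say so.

(1) min(9, 18) = 9 — holds.
(2) zeta = 3 > 1, so we need delta ≤ 9; delta = 9 ≤ 9 — holds.
(3) gamma × eta = 9 × 18 = 162 — holds.
(4) delta − zeta = 9 − 3 = 6 — holds.
(5) zeta = 3, delta = 9; 3 < 9 (want ≥) — does not hold.
(6) zeta + eps = 3 + 17 = 20 — holds.
(7) delta + beta = 9 + 6 = 15 — holds.

Violated: 5.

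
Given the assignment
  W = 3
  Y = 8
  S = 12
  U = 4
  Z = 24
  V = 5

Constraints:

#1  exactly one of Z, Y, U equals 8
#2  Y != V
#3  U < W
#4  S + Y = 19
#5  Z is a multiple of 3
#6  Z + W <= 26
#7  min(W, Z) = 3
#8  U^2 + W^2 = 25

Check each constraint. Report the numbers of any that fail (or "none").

No — constraints 3, 4, and 6 are not satisfied.

#1 Z=24, Y=8, U=4; 1 of them equals 8 — holds.
#2 Y = 8, V = 5; distinct — holds.
#3 U = 4, W = 3; 4 ≥ 3 (want <) — fails.
#4 S + Y = 12 + 8 = 20, not 19 — fails.
#5 24 / 3 = 8, so 3 divides 24 — holds.
#6 Z + W = 24 + 3 = 27; 27 > 26, bound 26 not met — fails.
#7 min(3, 24) = 3 — holds.
#8 U^2 + W^2 = 4^2 + 3^2 = 16 + 9 = 25 — holds.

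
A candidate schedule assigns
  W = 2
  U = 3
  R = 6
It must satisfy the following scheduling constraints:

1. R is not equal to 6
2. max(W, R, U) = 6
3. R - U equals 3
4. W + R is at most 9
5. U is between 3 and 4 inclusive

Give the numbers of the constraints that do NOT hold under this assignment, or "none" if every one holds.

1. R = 6, but 6 is required to differ  false
2. max(2, 6, 3) = 6  true
3. R - U = 6 - 3 = 3  true
4. W + R = 2 + 6 = 8; 8 ≤ 9  true
5. U = 3 lies in [3, 4]  true

Constraint 1 is violated.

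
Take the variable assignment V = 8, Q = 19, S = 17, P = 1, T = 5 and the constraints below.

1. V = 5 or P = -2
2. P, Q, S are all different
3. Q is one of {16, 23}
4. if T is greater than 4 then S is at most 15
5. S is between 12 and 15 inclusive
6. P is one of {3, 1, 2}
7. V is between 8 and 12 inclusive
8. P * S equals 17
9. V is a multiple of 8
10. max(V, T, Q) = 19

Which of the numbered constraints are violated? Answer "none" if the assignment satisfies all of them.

1. V = 8 ≠ 5 and P = 1 ≠ -2; both disjuncts false — violated.
2. values 1, 19, 17 are pairwise distinct — satisfied.
3. Q = 19 is not in {16, 23} — violated.
4. T = 5 > 4, so we need S ≤ 15; but S = 17 > 15 — violated.
5. S = 17 is outside [12, 15] — violated.
6. P = 1 is in {3, 1, 2} — satisfied.
7. V = 8 lies in [8, 12] — satisfied.
8. P * S = 1 * 17 = 17 — satisfied.
9. 8 / 8 = 1, so 8 divides 8 — satisfied.
10. max(8, 5, 19) = 19 — satisfied.

Violated: 1, 3, 4, 5.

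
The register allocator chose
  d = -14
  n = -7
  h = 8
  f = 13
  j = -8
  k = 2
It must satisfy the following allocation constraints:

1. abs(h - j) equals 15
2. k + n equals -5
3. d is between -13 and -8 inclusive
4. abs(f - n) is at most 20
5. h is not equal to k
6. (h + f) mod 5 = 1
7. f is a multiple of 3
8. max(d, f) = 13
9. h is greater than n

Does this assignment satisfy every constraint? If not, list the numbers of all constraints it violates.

1. abs(8 - (-8)) = 16, not 15 — violated.
2. k + n = 2 + (-7) = -5 — OK.
3. d = -14 is outside [-13, -8] — violated.
4. abs(13 - (-7)) = 20; 20 ≤ 20 — OK.
5. h = 8, k = 2; distinct — OK.
6. h + f = 21; 21 mod 5 = 1 — OK.
7. 13 = 3*4 + 1, so 3 does not divide 13 — violated.
8. max(-14, 13) = 13 — OK.
9. h = 8, n = -7; 8 > -7 — OK.

The assignment fails constraints 1, 3, 7.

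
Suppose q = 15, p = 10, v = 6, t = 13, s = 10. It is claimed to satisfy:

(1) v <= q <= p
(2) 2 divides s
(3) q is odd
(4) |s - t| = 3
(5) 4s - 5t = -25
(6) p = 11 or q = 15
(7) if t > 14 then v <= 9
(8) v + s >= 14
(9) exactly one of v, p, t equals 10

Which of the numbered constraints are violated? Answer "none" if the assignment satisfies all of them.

Constraint 1 does not hold.

(1) values 6, 15, 10; q = 15 is not <= p = 10 — violated.
(2) 10 / 2 = 5, so 2 divides 10 — OK.
(3) q = 15 is odd — OK.
(4) |10 - 13| = 3 — OK.
(5) 4s - 5t = 4(10) - 5(13) = -25 — OK.
(6) p = 10 ≠ 11, but q = 15 = 15 (second disjunct) — OK.
(7) t = 13, not > 14; antecedent false, conditional vacuously true — OK.
(8) v + s = 6 + 10 = 16; 16 ≥ 14 — OK.
(9) v=6, p=10, t=13; 1 of them equals 10 — OK.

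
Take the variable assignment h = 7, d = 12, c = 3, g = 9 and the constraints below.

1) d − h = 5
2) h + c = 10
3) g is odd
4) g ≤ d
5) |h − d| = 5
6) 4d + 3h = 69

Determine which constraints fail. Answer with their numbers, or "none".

1) d − h = 12 − 7 = 5 — satisfied.
2) h + c = 7 + 3 = 10 — satisfied.
3) g = 9 is odd — satisfied.
4) g = 9, d = 12; 9 ≤ 12 — satisfied.
5) |7 − 12| = 5 — satisfied.
6) 4d + 3h = 4(12) + 3(7) = 69 — satisfied.

No violations.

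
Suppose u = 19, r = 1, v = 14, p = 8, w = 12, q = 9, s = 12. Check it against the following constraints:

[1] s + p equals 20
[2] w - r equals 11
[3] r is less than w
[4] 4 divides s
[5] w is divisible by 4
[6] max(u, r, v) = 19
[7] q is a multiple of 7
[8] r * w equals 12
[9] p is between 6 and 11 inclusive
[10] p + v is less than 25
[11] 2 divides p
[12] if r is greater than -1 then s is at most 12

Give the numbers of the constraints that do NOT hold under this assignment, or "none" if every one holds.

[1] s + p = 12 + 8 = 20 — satisfied.
[2] w - r = 12 - 1 = 11 — satisfied.
[3] r = 1, w = 12; 1 < 12 — satisfied.
[4] 12 / 4 = 3, so 4 divides 12 — satisfied.
[5] 12 / 4 = 3, so 4 divides 12 — satisfied.
[6] max(19, 1, 14) = 19 — satisfied.
[7] 9 = 7*1 + 2, so 7 does not divide 9 — violated.
[8] r * w = 1 * 12 = 12 — satisfied.
[9] p = 8 lies in [6, 11] — satisfied.
[10] p + v = 8 + 14 = 22; 22 < 25 — satisfied.
[11] 8 / 2 = 4, so 2 divides 8 — satisfied.
[12] r = 1 > -1, so we need s ≤ 12; s = 12 ≤ 12 — satisfied.

The assignment fails constraint 7.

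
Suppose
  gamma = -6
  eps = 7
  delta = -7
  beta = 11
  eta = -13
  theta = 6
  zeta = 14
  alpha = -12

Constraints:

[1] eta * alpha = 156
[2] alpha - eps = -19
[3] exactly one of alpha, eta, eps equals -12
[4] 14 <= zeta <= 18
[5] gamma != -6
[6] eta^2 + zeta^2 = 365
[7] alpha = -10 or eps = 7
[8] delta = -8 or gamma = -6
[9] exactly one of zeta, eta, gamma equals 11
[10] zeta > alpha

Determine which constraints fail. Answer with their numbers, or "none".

[1] eta * alpha = -13 * (-12) = 156  ✓
[2] alpha - eps = -12 - 7 = -19  ✓
[3] alpha=-12, eta=-13, eps=7; 1 of them equals -12  ✓
[4] zeta = 14 lies in [14, 18]  ✓
[5] gamma = -6, but -6 is required to differ  ✗
[6] eta^2 + zeta^2 = (-13)^2 + 14^2 = 169 + 196 = 365  ✓
[7] alpha = -12 ≠ -10, but eps = 7 = 7 (second disjunct)  ✓
[8] delta = -7 ≠ -8, but gamma = -6 = -6 (second disjunct)  ✓
[9] zeta=14, eta=-13, gamma=-6; 0 of them equal 11, not exactly one  ✗
[10] zeta = 14, alpha = -12; 14 > -12  ✓

Constraints 5 and 9 do not hold.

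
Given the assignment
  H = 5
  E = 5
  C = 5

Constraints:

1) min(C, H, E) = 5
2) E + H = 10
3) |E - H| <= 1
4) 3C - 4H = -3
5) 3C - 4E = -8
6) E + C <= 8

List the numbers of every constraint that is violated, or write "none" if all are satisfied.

1) min(5, 5, 5) = 5  true
2) E + H = 5 + 5 = 10  true
3) |5 - 5| = 0; 0 ≤ 1  true
4) 3C - 4H = 3(5) - 4(5) = -5, not -3  false
5) 3C - 4E = 3(5) - 4(5) = -5, not -8  false
6) E + C = 5 + 5 = 10; 10 > 8, bound 8 not met  false

Constraints 4, 5, 6 are violated.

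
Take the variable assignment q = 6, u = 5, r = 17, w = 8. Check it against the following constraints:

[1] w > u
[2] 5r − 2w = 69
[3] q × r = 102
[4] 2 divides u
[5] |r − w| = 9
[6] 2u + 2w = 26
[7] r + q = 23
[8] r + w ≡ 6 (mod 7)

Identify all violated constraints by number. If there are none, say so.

Constraints 4 and 8 are violated.

[1] w = 8, u = 5; 8 > 5  holds
[2] 5r − 2w = 5(17) − 2(8) = 69  holds
[3] q × r = 6 × 17 = 102  holds
[4] 5 = 2×2 + 1, so 2 does not divide 5  fails
[5] |17 − 8| = 9  holds
[6] 2u + 2w = 2(5) + 2(8) = 26  holds
[7] r + q = 17 + 6 = 23  holds
[8] r + w = 25; 25 mod 7 = 4, not 6  fails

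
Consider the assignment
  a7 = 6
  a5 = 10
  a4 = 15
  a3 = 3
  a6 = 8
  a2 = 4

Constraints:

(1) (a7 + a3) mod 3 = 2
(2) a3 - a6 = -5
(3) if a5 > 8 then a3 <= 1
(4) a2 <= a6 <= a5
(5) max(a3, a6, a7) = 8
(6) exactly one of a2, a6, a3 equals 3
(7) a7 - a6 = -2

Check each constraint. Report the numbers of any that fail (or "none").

Constraints 1, 3 do not hold.

(1) a7 + a3 = 9; 9 mod 3 = 0, not 2  ✘
(2) a3 - a6 = 3 - 8 = -5  ✔
(3) a5 = 10 > 8, so we need a3 ≤ 1; but a3 = 3 > 1  ✘
(4) values 4 <= 8 <= 10  ✔
(5) max(3, 8, 6) = 8  ✔
(6) a2=4, a6=8, a3=3; 1 of them equals 3  ✔
(7) a7 - a6 = 6 - 8 = -2  ✔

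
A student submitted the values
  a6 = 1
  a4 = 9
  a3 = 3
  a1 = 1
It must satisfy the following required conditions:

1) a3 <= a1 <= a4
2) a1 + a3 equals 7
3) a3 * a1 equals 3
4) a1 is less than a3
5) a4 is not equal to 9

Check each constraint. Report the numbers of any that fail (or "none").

Constraints 1, 2, and 5 do not hold.

1) values 3, 1, 9; a3 = 3 is not <= a1 = 1 — violated.
2) a1 + a3 = 1 + 3 = 4, not 7 — violated.
3) a3 * a1 = 3 * 1 = 3 — OK.
4) a1 = 1, a3 = 3; 1 < 3 — OK.
5) a4 = 9, but 9 is required to differ — violated.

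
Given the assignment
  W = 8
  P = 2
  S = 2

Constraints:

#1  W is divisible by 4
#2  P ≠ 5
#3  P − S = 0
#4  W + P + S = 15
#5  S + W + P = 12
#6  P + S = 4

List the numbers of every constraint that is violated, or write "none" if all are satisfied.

Constraint 4 is violated.

#1 8 / 4 = 2, so 4 divides 8  yes
#2 P = 2, and 2 ≠ 5  yes
#3 P − S = 2 − 2 = 0  yes
#4 W + P + S = 8 + 2 + 2 = 12, not 15  no
#5 S + W + P = 2 + 8 + 2 = 12  yes
#6 P + S = 2 + 2 = 4  yes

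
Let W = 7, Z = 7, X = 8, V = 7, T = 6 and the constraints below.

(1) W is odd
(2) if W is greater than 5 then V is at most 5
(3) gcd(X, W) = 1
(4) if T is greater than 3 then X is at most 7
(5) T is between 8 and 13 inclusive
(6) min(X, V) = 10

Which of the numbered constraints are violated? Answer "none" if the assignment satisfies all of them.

(1) W = 7 is odd — holds.
(2) W = 7 > 5, so we need V ≤ 5; but V = 7 > 5 — does not hold.
(3) gcd(8, 7) = 1 — holds.
(4) T = 6 > 3, so we need X ≤ 7; but X = 8 > 7 — does not hold.
(5) T = 6 is outside [8, 13] — does not hold.
(6) min(8, 7) = 7, not 10 — does not hold.

No — constraints 2, 4, 5, and 6 are not satisfied.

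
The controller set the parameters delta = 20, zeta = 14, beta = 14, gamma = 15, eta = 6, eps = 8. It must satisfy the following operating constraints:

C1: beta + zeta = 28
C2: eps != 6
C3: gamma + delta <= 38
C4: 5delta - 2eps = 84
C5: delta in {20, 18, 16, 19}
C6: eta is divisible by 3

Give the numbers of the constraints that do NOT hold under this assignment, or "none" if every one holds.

C1: beta + zeta = 14 + 14 = 28 — OK.
C2: eps = 8, and 8 ≠ 6 — OK.
C3: gamma + delta = 15 + 20 = 35; 35 ≤ 38 — OK.
C4: 5delta - 2eps = 5(20) - 2(8) = 84 — OK.
C5: delta = 20 is in {20, 18, 16, 19} — OK.
C6: 6 / 3 = 2, so 3 divides 6 — OK.

The assignment satisfies every constraint.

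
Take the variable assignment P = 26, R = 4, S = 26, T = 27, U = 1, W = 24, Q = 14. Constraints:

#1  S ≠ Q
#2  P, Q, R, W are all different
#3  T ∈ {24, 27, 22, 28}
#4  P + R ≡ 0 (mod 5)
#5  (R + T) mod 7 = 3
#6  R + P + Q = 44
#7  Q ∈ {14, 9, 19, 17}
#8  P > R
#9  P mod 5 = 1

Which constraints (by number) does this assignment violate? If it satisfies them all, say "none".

The assignment satisfies every constraint.

#1 S = 26, Q = 14; distinct  true
#2 values 26, 14, 4, 24 are pairwise distinct  true
#3 T = 27 is in {24, 27, 22, 28}  true
#4 P + R = 30; 30 mod 5 = 0  true
#5 R + T = 31; 31 mod 7 = 3  true
#6 R + P + Q = 4 + 26 + 14 = 44  true
#7 Q = 14 is in {14, 9, 19, 17}  true
#8 P = 26, R = 4; 26 > 4  true
#9 26 mod 5 = 1  true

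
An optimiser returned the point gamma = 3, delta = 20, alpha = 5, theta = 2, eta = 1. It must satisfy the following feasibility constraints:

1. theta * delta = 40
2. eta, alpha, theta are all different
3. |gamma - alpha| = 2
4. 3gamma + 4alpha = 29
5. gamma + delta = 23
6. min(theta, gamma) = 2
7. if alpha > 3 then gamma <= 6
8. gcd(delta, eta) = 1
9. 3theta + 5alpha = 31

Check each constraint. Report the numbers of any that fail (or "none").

The assignment satisfies every constraint.

1. theta * delta = 2 * 20 = 40 — satisfied.
2. values 1, 5, 2 are pairwise distinct — satisfied.
3. |3 - 5| = 2 — satisfied.
4. 3gamma + 4alpha = 3(3) + 4(5) = 29 — satisfied.
5. gamma + delta = 3 + 20 = 23 — satisfied.
6. min(2, 3) = 2 — satisfied.
7. alpha = 5 > 3, so we need gamma ≤ 6; gamma = 3 ≤ 6 — satisfied.
8. gcd(20, 1) = 1 — satisfied.
9. 3theta + 5alpha = 3(2) + 5(5) = 31 — satisfied.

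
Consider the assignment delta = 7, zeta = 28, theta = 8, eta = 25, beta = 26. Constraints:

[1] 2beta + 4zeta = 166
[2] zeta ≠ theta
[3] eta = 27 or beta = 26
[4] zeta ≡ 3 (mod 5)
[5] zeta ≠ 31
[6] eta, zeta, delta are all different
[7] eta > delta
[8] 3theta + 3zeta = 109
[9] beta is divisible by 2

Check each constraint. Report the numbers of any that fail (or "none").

No — constraints 1, 8 are not satisfied.

[1] 2beta + 4zeta = 2(26) + 4(28) = 164, not 166 — violated.
[2] zeta = 28, theta = 8; distinct — satisfied.
[3] eta = 25 ≠ 27, but beta = 26 = 26 (second disjunct) — satisfied.
[4] 28 mod 5 = 3 — satisfied.
[5] zeta = 28, and 28 ≠ 31 — satisfied.
[6] values 25, 28, 7 are pairwise distinct — satisfied.
[7] eta = 25, delta = 7; 25 > 7 — satisfied.
[8] 3theta + 3zeta = 3(8) + 3(28) = 108, not 109 — violated.
[9] 26 / 2 = 13, so 2 divides 26 — satisfied.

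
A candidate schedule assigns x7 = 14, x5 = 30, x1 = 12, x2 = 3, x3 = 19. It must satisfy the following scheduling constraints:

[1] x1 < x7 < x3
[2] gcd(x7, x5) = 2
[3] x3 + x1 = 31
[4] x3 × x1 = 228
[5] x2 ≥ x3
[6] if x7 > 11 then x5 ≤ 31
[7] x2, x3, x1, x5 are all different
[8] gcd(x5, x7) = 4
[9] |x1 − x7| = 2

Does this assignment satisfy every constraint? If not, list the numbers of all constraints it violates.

[1] values 12 < 14 < 19 — satisfied.
[2] gcd(14, 30) = 2 — satisfied.
[3] x3 + x1 = 19 + 12 = 31 — satisfied.
[4] x3 × x1 = 19 × 12 = 228 — satisfied.
[5] x2 = 3, x3 = 19; 3 < 19 (want ≥) — violated.
[6] x7 = 14 > 11, so we need x5 ≤ 31; x5 = 30 ≤ 31 — satisfied.
[7] values 3, 19, 12, 30 are pairwise distinct — satisfied.
[8] gcd(30, 14) = 2, not 4 — violated.
[9] |12 − 14| = 2 — satisfied.

Constraints 5, 8 are violated.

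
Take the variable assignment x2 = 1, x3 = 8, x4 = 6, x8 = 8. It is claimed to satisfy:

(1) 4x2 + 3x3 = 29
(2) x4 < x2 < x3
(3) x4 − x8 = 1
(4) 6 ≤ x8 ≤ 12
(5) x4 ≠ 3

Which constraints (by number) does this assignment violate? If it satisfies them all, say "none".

(1) 4x2 + 3x3 = 4(1) + 3(8) = 28, not 29 — violated.
(2) values 6, 1, 8; x4 = 6 is not < x2 = 1 — violated.
(3) x4 − x8 = 6 − 8 = -2, not 1 — violated.
(4) x8 = 8 lies in [6, 12] — satisfied.
(5) x4 = 6, and 6 ≠ 3 — satisfied.

Violated: 1, 2, and 3.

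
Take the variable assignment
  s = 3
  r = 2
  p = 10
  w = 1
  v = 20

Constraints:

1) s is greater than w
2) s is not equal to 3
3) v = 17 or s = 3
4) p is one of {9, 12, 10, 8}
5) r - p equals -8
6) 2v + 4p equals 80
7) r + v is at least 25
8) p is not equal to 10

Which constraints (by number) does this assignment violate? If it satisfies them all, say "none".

No — constraints 2, 7, and 8 are not satisfied.

1) s = 3, w = 1; 3 > 1 — holds.
2) s = 3, but 3 is required to differ — does not hold.
3) v = 20 ≠ 17, but s = 3 = 3 (second disjunct) — holds.
4) p = 10 is in {9, 12, 10, 8} — holds.
5) r - p = 2 - 10 = -8 — holds.
6) 2v + 4p = 2(20) + 4(10) = 80 — holds.
7) r + v = 2 + 20 = 22; 22 < 25, bound 25 not met — does not hold.
8) p = 10, but 10 is required to differ — does not hold.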